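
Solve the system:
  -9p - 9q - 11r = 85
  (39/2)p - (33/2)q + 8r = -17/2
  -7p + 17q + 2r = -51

infinitely many solutions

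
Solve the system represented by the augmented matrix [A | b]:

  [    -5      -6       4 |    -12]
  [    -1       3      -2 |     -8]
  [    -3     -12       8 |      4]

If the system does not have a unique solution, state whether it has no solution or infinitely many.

infinitely many solutions

Row-reduce:
R1 ← R1 / (-5).
R2 ← R2 + 1·R1.
R3 ← R3 + 3·R1.
R2 ← R2 / (21/5).
R1 ← R1 − 6/5·R2.
R3 ← R3 + 42/5·R2.
Rank is 2 with 3 unknowns, leaving x_3 free.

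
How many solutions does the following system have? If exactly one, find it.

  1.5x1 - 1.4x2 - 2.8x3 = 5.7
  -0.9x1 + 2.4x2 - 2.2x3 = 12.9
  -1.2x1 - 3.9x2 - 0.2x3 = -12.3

Row-reduce the augmented matrix:
R1 ← R1 / (3/2).
R2 ← R2 + 9/10·R1.
R3 ← R3 + 6/5·R1.
R2 ← R2 / (39/25).
R1 ← R1 + 14/15·R2.
R3 ← R3 + 251/50·R2.
R3 ← R3 / (-5821/390).
R1 ← R1 + 490/117·R3.
R2 ← R2 + 97/39·R3.
Reading off the reduced rows gives x1 = 1, x2 = 3, x3 = -3.

x1 = 1, x2 = 3, x3 = -3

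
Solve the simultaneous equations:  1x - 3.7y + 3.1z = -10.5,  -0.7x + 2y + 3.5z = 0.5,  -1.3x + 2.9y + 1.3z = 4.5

Row-reduce the augmented matrix:
R2 ← R2 + 7/10·R1.
R3 ← R3 + 13/10·R1.
R2 ← R2 / (-59/100).
R1 ← R1 + 37/10·R2.
R3 ← R3 + 191/100·R2.
R3 ← R3 / (-1537/118).
R1 ← R1 + 1915/59·R3.
R2 ← R2 + 567/59·R3.
Reading off the reduced rows gives x = 0, y = 2, z = -1.

x = 0, y = 2, z = -1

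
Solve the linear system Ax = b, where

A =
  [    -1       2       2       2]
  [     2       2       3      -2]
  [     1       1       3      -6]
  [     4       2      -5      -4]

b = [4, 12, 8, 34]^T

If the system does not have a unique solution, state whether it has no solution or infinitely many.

Row-reduce the augmented matrix:
R1 ← R1 / (-1).
R2 ← R2 − 2·R1.
R3 ← R3 − 1·R1.
R4 ← R4 − 4·R1.
R2 ← R2 / (6).
R1 ← R1 + 2·R2.
R3 ← R3 − 3·R2.
R4 ← R4 − 10·R2.
R3 ← R3 / (3/2).
R1 ← R1 − 1/3·R3.
R2 ← R2 − 7/6·R3.
R4 ← R4 + 26/3·R3.
R4 ← R4 / (-254/9).
R1 ← R1 + 2/9·R4.
R2 ← R2 − 38/9·R4.
R3 ← R3 + 10/3·R4.
Reading off the reduced rows gives x_1 = 2, x_2 = 6, x_3 = -2, x_4 = -1.

x_1 = 2, x_2 = 6, x_3 = -2, x_4 = -1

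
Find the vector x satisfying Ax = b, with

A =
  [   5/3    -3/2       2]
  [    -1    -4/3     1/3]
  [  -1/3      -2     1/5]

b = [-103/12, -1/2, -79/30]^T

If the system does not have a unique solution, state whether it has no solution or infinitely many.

x_1 = -2, x_2 = 3/2, x_3 = -3/2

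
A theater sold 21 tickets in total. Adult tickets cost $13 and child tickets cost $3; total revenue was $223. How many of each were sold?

Let a = adult tickets, c = child tickets.
  a + c = 21
  13a + 3c = 223
From equation 1: a = 21 − c.
Substitute into equation 2 and solve: c = 5.
Then a = 16.

adult tickets: 16, child tickets: 5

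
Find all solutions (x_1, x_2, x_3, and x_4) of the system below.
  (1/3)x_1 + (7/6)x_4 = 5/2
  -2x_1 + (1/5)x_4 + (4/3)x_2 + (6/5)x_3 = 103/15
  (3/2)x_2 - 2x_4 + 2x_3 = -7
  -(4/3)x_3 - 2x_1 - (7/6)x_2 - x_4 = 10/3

Row-reduce the augmented matrix:
R1 ← R1 / (1/3).
R2 ← R2 + 2·R1.
R4 ← R4 + 2·R1.
R2 ← R2 / (4/3).
R3 ← R3 − 3/2·R2.
R4 ← R4 + 7/6·R2.
R3 ← R3 / (13/20).
R2 ← R2 − 9/10·R3.
R4 ← R4 + 17/60·R3.
R4 ← R4 / (308/39).
R1 ← R1 − 7/2·R4.
R2 ← R2 − 252/13·R4.
R3 ← R3 + 202/13·R4.
Reading off the reduced rows gives x_1 = -3, x_2 = 2, x_3 = -2, x_4 = 3.

x_1 = -3, x_2 = 2, x_3 = -2, x_4 = 3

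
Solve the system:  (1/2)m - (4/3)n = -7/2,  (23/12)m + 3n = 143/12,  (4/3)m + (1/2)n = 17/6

Row-reduce:
R1 ← R1 / (1/2).
R2 ← R2 − 23/12·R1.
R3 ← R3 − 4/3·R1.
R2 ← R2 / (73/9).
R1 ← R1 + 8/3·R2.
R3 ← R3 − 73/18·R2.
Row 3 reduces to 0 = -1/2, a contradiction. The system is inconsistent.

no solution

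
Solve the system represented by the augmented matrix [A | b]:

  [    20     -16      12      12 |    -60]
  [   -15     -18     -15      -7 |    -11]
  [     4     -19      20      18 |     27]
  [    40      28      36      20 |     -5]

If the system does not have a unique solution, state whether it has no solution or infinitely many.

Row-reduce:
R1 ← R1 / (20).
R2 ← R2 + 15·R1.
R3 ← R3 − 4·R1.
R4 ← R4 − 40·R1.
R2 ← R2 / (-30).
R1 ← R1 + 4/5·R2.
R3 ← R3 + 79/5·R2.
R4 ← R4 − 60·R2.
R3 ← R3 / (519/25).
R1 ← R1 − 19/25·R3.
R2 ← R2 − 1/5·R3.
Row 4 reduces to 0 = 3, a contradiction. The system is inconsistent.

no solution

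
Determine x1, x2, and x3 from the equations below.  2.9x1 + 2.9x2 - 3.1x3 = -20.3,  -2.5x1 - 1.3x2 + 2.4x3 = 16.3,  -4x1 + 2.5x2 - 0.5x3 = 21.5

Row-reduce the augmented matrix:
R1 ← R1 / (29/10).
R2 ← R2 + 5/2·R1.
R3 ← R3 + 4·R1.
R2 ← R2 / (6/5).
R1 ← R1 − 1·R2.
R3 ← R3 − 13/2·R2.
R3 ← R3 / (-2297/696).
R1 ← R1 + 293/348·R3.
R2 ← R2 + 79/348·R3.
Reading off the reduced rows gives x1 = -6, x2 = -1, x3 = 0.

x1 = -6, x2 = -1, x3 = 0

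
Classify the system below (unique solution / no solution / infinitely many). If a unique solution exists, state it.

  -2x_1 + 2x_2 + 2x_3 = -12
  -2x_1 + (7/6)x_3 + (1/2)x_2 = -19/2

infinitely many solutions

Row-reduce:
R1 ← R1 / (-2).
R2 ← R2 + 2·R1.
R2 ← R2 / (-3/2).
R1 ← R1 + 1·R2.
Rank is 2 with 3 unknowns, leaving x_3 free.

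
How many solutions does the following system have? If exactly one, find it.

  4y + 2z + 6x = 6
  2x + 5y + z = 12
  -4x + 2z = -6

x = 0, y = 3, z = -3

Row-reduce the augmented matrix:
R1 ← R1 / (6).
R2 ← R2 − 2·R1.
R3 ← R3 + 4·R1.
R2 ← R2 / (11/3).
R1 ← R1 − 2/3·R2.
R3 ← R3 − 8/3·R2.
R3 ← R3 / (34/11).
R1 ← R1 − 3/11·R3.
R2 ← R2 − 1/11·R3.
Reading off the reduced rows gives x = 0, y = 3, z = -3.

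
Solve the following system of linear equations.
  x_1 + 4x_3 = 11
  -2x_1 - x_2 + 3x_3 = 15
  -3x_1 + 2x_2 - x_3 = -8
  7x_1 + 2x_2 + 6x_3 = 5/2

Row-reduce:
R2 ← R2 + 2·R1.
R3 ← R3 + 3·R1.
R4 ← R4 − 7·R1.
R2 ← R2 / (-1).
R3 ← R3 − 2·R2.
R4 ← R4 − 2·R2.
R3 ← R3 / (33).
R1 ← R1 − 4·R3.
R2 ← R2 + 11·R3.
Row 4 reduces to 0 = -1/2, a contradiction. The system is inconsistent.

no solution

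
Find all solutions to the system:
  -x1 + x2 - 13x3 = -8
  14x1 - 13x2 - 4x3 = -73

infinitely many solutions

Row-reduce:
R1 ← R1 / (-1).
R2 ← R2 − 14·R1.
R1 ← R1 + 1·R2.
Rank is 2 with 3 unknowns, leaving x3 free.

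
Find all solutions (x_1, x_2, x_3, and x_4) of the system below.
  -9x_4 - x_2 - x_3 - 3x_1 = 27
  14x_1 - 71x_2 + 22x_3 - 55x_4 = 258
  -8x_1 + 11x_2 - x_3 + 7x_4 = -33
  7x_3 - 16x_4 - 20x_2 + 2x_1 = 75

Row-reduce:
R1 ← R1 / (-3).
R2 ← R2 − 14·R1.
R3 ← R3 + 8·R1.
R4 ← R4 − 2·R1.
R2 ← R2 / (-227/3).
R1 ← R1 − 1/3·R2.
R3 ← R3 − 41/3·R2.
R4 ← R4 + 62/3·R2.
R3 ← R3 / (1089/227).
R1 ← R1 − 93/227·R3.
R2 ← R2 + 52/227·R3.
R4 ← R4 − 363/227·R3.
Rank is 3 with 4 unknowns, leaving x_4 free.

infinitely many solutions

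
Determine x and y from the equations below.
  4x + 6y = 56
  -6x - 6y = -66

Row-reduce the augmented matrix:
R1 ← R1 / (4).
R2 ← R2 + 6·R1.
R2 ← R2 / (3).
R1 ← R1 − 3/2·R2.
Reading off the reduced rows gives x = 5, y = 6.

x = 5, y = 6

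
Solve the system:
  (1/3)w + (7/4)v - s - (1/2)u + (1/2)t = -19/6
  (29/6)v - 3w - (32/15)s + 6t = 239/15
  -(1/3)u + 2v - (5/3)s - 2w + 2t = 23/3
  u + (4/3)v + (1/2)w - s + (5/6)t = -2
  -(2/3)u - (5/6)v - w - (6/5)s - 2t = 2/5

Row-reduce:
R1 ← R1 / (-1/2).
R3 ← R3 + 1/3·R1.
R4 ← R4 − 1·R1.
R5 ← R5 + 2/3·R1.
R2 ← R2 / (29/6).
R1 ← R1 + 7/2·R2.
R3 ← R3 − 5/6·R2.
R4 ← R4 − 29/6·R2.
R5 ← R5 + 19/6·R2.
R3 ← R3 / (-445/261).
R1 ← R1 + 247/87·R3.
R2 ← R2 + 18/29·R3.
R4 ← R4 − 25/6·R3.
R5 ← R5 + 890/261·R3.
R4 ← R4 / (-6439/2670).
R1 ← R1 − 671/445·R4.
R2 ← R2 + 94/445·R4.
R3 ← R3 − 33/89·R4.
Row 5 reduces to 0 = 1, a contradiction. The system is inconsistent.

no solution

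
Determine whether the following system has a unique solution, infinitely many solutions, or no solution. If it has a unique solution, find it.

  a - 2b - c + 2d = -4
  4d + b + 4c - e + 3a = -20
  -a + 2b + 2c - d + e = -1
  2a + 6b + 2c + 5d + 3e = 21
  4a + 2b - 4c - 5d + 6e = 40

a = 0, b = 5, c = -6, d = 0, e = 1

Row-reduce the augmented matrix:
R2 ← R2 − 3·R1.
R3 ← R3 + 1·R1.
R4 ← R4 − 2·R1.
R5 ← R5 − 4·R1.
R2 ← R2 / (7).
R1 ← R1 + 2·R2.
R4 ← R4 − 10·R2.
R5 ← R5 − 10·R2.
R1 ← R1 − 1·R3.
R2 ← R2 − 1·R3.
R4 ← R4 + 6·R3.
R5 ← R5 + 10·R3.
R4 ← R4 / (69/7).
R1 ← R1 − 3/7·R4.
R2 ← R2 + 9/7·R4.
R3 ← R3 − 1·R4.
R5 ← R5 + 1/7·R4.
R5 ← R5 / (1213/69).
R1 ← R1 + 40/23·R5.
R2 ← R2 − 5/23·R5.
R3 ← R3 + 4/69·R5.
R4 ← R4 − 73/69·R5.
Reading off the reduced rows gives a = 0, b = 5, c = -6, d = 0, e = 1.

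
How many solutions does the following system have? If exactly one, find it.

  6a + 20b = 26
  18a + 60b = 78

infinitely many solutions

Row-reduce:
R1 ← R1 / (6).
R2 ← R2 − 18·R1.
Rank is 1 with 2 unknowns, leaving b free.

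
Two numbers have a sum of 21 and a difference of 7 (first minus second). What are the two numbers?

Let x = first number, y = second number.
  x + y = 21
  x - y = 7
Row-reduce the augmented matrix:
R2 ← R2 − 1·R1.
R2 ← R2 / (-2).
R1 ← R1 − 1·R2.
Reading off the reduced rows gives x = 14, y = 7.

first number: 14, second number: 7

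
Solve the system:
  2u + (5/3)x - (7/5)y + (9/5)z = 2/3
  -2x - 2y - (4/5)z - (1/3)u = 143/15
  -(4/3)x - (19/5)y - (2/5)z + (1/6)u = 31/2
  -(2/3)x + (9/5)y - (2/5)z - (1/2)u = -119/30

Row-reduce:
R1 ← R1 / (5/3).
R2 ← R2 + 2·R1.
R3 ← R3 + 4/3·R1.
R4 ← R4 + 2/3·R1.
R2 ← R2 / (-92/25).
R1 ← R1 + 21/25·R2.
R3 ← R3 + 123/25·R2.
R4 ← R4 − 31/25·R2.
R3 ← R3 / (-179/230).
R1 ← R1 − 177/230·R3.
R2 ← R2 + 17/46·R3.
R4 ← R4 − 179/230·R3.
Row 4 reduces to 0 = 2, a contradiction. The system is inconsistent.

no solution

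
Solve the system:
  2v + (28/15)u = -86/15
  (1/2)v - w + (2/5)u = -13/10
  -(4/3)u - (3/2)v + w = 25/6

Row-reduce:
R1 ← R1 / (28/15).
R2 ← R2 − 2/5·R1.
R3 ← R3 + 4/3·R1.
R2 ← R2 / (1/14).
R1 ← R1 − 15/14·R2.
R3 ← R3 + 1/14·R2.
Rank is 2 with 3 unknowns, leaving w free.

infinitely many solutions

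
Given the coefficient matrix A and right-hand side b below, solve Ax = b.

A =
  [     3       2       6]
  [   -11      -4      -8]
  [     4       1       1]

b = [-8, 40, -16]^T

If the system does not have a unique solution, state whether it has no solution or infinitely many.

infinitely many solutions

Row-reduce:
R1 ← R1 / (3).
R2 ← R2 + 11·R1.
R3 ← R3 − 4·R1.
R2 ← R2 / (10/3).
R1 ← R1 − 2/3·R2.
R3 ← R3 + 5/3·R2.
Rank is 2 with 3 unknowns, leaving x_3 free.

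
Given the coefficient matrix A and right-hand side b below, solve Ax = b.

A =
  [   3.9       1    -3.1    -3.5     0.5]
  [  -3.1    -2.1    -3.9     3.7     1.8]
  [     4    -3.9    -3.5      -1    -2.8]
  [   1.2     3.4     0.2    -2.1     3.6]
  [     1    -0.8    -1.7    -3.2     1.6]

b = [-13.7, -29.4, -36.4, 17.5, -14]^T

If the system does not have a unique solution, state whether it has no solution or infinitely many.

Row-reduce the augmented matrix:
R1 ← R1 / (39/10).
R2 ← R2 + 31/10·R1.
R3 ← R3 − 4·R1.
R4 ← R4 − 6/5·R1.
R5 ← R5 − 1·R1.
R2 ← R2 / (-509/390).
R1 ← R1 − 10/39·R2.
R3 ← R3 + 1921/390·R2.
R4 ← R4 − 201/65·R2.
R5 ← R5 + 206/195·R2.
R3 ← R3 / (120623/5090).
R1 ← R1 + 1041/509·R3.
R2 ← R2 − 2482/509·R3.
R4 ← R4 + 35439/2545·R3.
R5 ← R5 − 21613/5090·R3.
R4 ← R4 / (769477/1206230).
R1 ← R1 + 95603/120623·R4.
R2 ← R2 + 63130/120623·R4.
R3 ← R3 + 4452/120623·R4.
R5 ← R5 + 348463/120623·R4.
R5 ← R5 / (77510879/7694770).
R1 ← R1 − 1412444/769477·R5.
R2 ← R2 − 1699169/769477·R5.
R3 ← R3 + 295249/769477·R5.
R4 ← R4 − 2210924/769477·R5.
Reading off the reduced rows gives x_1 = 1, x_2 = 4, x_3 = 6, x_4 = 1, x_5 = 1.

x_1 = 1, x_2 = 4, x_3 = 6, x_4 = 1, x_5 = 1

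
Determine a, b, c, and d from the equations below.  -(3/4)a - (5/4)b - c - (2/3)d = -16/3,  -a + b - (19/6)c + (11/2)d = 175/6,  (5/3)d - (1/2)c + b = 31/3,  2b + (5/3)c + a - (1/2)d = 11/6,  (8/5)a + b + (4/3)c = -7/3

a = -5, b = 3, c = 2, d = 5

Row-reduce the augmented matrix:
R1 ← R1 / (-3/4).
R2 ← R2 + 1·R1.
R4 ← R4 − 1·R1.
R5 ← R5 − 8/5·R1.
R2 ← R2 / (8/3).
R1 ← R1 − 5/3·R2.
R3 ← R3 − 1·R2.
R4 ← R4 − 1/3·R2.
R5 ← R5 + 5/3·R2.
R3 ← R3 / (3/16).
R1 ← R1 − 119/48·R3.
R2 ← R2 + 11/16·R3.
R4 ← R4 − 9/16·R3.
R5 ← R5 + 467/240·R3.
Swap R4 and R5.
R4 ← R4 / (-1349/270).
R1 ← R1 − 353/54·R4.
R2 ← R2 + 5/18·R4.
R3 ← R3 + 35/9·R4.
R5 reduces to 0 = 0, so the extra equation is consistent.
Reading off the reduced rows gives a = -5, b = 3, c = 2, d = 5.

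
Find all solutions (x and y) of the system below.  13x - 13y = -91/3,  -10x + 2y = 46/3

x = -4/3, y = 1

Row-reduce the augmented matrix:
R1 ← R1 / (13).
R2 ← R2 + 10·R1.
R2 ← R2 / (-8).
R1 ← R1 + 1·R2.
Reading off the reduced rows gives x = -4/3, y = 1.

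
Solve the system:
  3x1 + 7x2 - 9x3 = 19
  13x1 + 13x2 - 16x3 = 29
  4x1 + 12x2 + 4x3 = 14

Row-reduce the augmented matrix:
R1 ← R1 / (3).
R2 ← R2 − 13·R1.
R3 ← R3 − 4·R1.
R2 ← R2 / (-52/3).
R1 ← R1 − 7/3·R2.
R3 ← R3 − 8/3·R2.
R3 ← R3 / (254/13).
R1 ← R1 − 5/52·R3.
R2 ← R2 + 69/52·R3.
Reading off the reduced rows gives x1 = -3/4, x2 = 7/4, x3 = -1.

x1 = -3/4, x2 = 7/4, x3 = -1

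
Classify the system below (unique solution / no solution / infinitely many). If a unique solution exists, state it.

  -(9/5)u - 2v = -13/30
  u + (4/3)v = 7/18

u = -1/2, v = 2/3

Row-reduce the augmented matrix:
R1 ← R1 / (-9/5).
R2 ← R2 − 1·R1.
R2 ← R2 / (2/9).
R1 ← R1 − 10/9·R2.
Reading off the reduced rows gives u = -1/2, v = 2/3.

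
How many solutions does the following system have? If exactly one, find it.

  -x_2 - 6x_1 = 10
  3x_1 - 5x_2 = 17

x_1 = -1, x_2 = -4

From equation 1: x_2 = -10 − 6·x_1.
Substitute into equation 2 and solve: x_1 = -1.
Then x_2 = -4.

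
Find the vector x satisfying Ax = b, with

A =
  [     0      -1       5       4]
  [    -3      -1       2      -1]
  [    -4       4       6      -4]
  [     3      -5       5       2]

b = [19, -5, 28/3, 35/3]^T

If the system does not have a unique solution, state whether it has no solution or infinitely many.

x_1 = 2, x_2 = 7/3, x_3 = 8/3, x_4 = 2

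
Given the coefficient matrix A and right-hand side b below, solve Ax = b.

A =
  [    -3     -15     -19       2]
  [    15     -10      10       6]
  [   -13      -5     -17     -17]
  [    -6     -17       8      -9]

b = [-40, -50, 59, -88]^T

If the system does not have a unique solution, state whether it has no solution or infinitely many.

x_1 = 4, x_2 = 5, x_3 = -3, x_4 = -5

Row-reduce the augmented matrix:
R1 ← R1 / (-3).
R2 ← R2 − 15·R1.
R3 ← R3 + 13·R1.
R4 ← R4 + 6·R1.
R2 ← R2 / (-85).
R1 ← R1 − 5·R2.
R3 ← R3 − 60·R2.
R4 ← R4 − 13·R2.
R3 ← R3 / (16/3).
R1 ← R1 − 4/3·R3.
R2 ← R2 − 1·R3.
R4 ← R4 − 33·R3.
R4 ← R4 / (106593/1360).
R1 ← R1 − 263/68·R4.
R2 ← R2 − 3409/1360·R4.
R3 ← R3 + 733/272·R4.
Reading off the reduced rows gives x_1 = 4, x_2 = 5, x_3 = -3, x_4 = -5.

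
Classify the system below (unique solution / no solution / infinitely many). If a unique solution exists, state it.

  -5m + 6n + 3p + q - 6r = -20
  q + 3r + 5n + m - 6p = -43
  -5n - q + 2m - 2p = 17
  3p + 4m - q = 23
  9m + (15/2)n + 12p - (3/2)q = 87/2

infinitely many solutions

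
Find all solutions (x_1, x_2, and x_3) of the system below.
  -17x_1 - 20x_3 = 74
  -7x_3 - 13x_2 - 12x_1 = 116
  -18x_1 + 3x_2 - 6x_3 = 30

Row-reduce the augmented matrix:
R1 ← R1 / (-17).
R2 ← R2 + 12·R1.
R3 ← R3 + 18·R1.
R2 ← R2 / (-13).
R3 ← R3 − 3·R2.
R3 ← R3 / (3717/221).
R1 ← R1 − 20/17·R3.
R2 ← R2 + 121/221·R3.
Reading off the reduced rows gives x_1 = -2, x_2 = -6, x_3 = -2.

x_1 = -2, x_2 = -6, x_3 = -2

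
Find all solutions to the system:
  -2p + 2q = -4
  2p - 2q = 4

infinitely many solutions

Row-reduce:
R1 ← R1 / (-2).
R2 ← R2 − 2·R1.
Rank is 1 with 2 unknowns, leaving q free.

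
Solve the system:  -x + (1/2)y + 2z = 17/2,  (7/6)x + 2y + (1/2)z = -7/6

infinitely many solutions

Row-reduce:
R1 ← R1 / (-1).
R2 ← R2 − 7/6·R1.
R2 ← R2 / (31/12).
R1 ← R1 + 1/2·R2.
Rank is 2 with 3 unknowns, leaving z free.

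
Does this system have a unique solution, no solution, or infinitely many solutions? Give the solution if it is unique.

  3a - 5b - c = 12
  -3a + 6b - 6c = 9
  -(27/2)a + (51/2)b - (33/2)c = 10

no solution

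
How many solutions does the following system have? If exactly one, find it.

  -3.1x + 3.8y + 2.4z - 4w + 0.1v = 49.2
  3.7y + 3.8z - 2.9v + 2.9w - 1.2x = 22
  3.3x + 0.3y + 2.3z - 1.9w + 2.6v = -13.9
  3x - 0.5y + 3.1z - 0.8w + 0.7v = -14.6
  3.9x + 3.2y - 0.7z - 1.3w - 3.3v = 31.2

x = -3, y = 6, z = -1, w = -5, v = -5

Row-reduce the augmented matrix:
R1 ← R1 / (-31/10).
R2 ← R2 + 6/5·R1.
R3 ← R3 − 33/10·R1.
R4 ← R4 − 3·R1.
R5 ← R5 − 39/10·R1.
R2 ← R2 / (691/310).
R1 ← R1 + 38/31·R2.
R3 ← R3 − 1347/310·R2.
R4 ← R4 − 197/62·R2.
R5 ← R5 − 1237/155·R2.
R3 ← R3 / (-1025/1382).
R1 ← R1 − 556/691·R3.
R2 ← R2 − 890/691·R3.
R4 ← R4 − 9191/6910·R3.
R5 ← R5 + 55001/6910·R3.
R4 ← R4 / (-1927347/51250).
R1 ← R1 + 63302/5125·R4.
R2 ← R2 + 24351/1025·R4.
R3 ← R3 − 102472/5125·R4.
R5 ← R5 − 7015617/51250·R4.
R5 ← R5 / (-32009343/3212245).
R1 ← R1 − 1728313/1927347·R5.
R2 ← R2 − 400869/642449·R5.
R3 ← R3 + 1309394/1927347·R5.
R4 ← R4 + 1030786/1927347·R5.
Reading off the reduced rows gives x = -3, y = 6, z = -1, w = -5, v = -5.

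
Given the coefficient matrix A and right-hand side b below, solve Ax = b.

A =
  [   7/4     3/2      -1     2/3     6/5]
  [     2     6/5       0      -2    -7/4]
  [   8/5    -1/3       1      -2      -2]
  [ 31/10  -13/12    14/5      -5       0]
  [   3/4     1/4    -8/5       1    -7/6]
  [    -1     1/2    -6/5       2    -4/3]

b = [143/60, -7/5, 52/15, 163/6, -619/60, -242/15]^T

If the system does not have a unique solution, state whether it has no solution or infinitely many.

Row-reduce:
R1 ← R1 / (7/4).
R2 ← R2 − 2·R1.
R3 ← R3 − 8/5·R1.
R4 ← R4 − 31/10·R1.
R5 ← R5 − 3/4·R1.
R6 ← R6 + 1·R1.
R2 ← R2 / (-18/35).
R1 ← R1 − 6/7·R2.
R3 ← R3 + 179/105·R2.
R4 ← R4 + 1571/420·R2.
R5 ← R5 + 11/28·R2.
R6 ← R6 − 19/14·R2.
R3 ← R3 / (-253/135).
R1 ← R1 − 4/3·R3.
R2 ← R2 + 20/9·R3.
R4 ← R4 + 101/27·R3.
R5 ← R5 + 92/45·R3.
R6 ← R6 − 56/45·R3.
R4 ← R4 / (387/460).
R1 ← R1 − 10/23·R4.
R2 ← R2 + 55/23·R4.
R3 ← R3 + 241/69·R4.
R5 ← R5 + 259/60·R4.
R6 ← R6 + 129/230·R4.
R5 ← R5 / (56015/2322).
R1 ← R1 + 973/387·R5.
R2 ← R2 − 11477/774·R5.
R3 ← R3 − 99757/4644·R5.
R4 ← R4 − 112349/15480·R5.
Row 6 reduces to 0 = -1/3, a contradiction. The system is inconsistent.

no solution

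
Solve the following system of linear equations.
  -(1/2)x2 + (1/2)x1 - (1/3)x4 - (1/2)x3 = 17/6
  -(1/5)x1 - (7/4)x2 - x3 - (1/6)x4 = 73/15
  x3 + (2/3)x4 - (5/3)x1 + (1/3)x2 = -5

infinitely many solutions

Row-reduce:
R1 ← R1 / (1/2).
R2 ← R2 + 1/5·R1.
R3 ← R3 + 5/3·R1.
R2 ← R2 / (-39/20).
R1 ← R1 + 1·R2.
R3 ← R3 + 4/3·R2.
R3 ← R3 / (2/13).
R1 ← R1 + 5/13·R3.
R2 ← R2 − 8/13·R3.
Rank is 3 with 4 unknowns, leaving x4 free.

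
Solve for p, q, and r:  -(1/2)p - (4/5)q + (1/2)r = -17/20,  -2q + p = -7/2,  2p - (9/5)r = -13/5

Row-reduce the augmented matrix:
R1 ← R1 / (-1/2).
R2 ← R2 − 1·R1.
R3 ← R3 − 2·R1.
R2 ← R2 / (-18/5).
R1 ← R1 − 8/5·R2.
R3 ← R3 + 16/5·R2.
R3 ← R3 / (-31/45).
R1 ← R1 + 5/9·R3.
R2 ← R2 + 5/18·R3.
Reading off the reduced rows gives p = 1/2, q = 2, r = 2.

p = 1/2, q = 2, r = 2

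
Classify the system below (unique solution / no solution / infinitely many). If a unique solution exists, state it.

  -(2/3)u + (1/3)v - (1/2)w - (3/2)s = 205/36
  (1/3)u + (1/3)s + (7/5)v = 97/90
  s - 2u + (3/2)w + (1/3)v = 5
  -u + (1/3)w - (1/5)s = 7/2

Row-reduce the augmented matrix:
R1 ← R1 / (-2/3).
R2 ← R2 − 1/3·R1.
R3 ← R3 + 2·R1.
R4 ← R4 + 1·R1.
R2 ← R2 / (47/30).
R1 ← R1 + 1/2·R2.
R3 ← R3 + 2/3·R2.
R4 ← R4 + 1/2·R2.
R3 ← R3 / (136/47).
R1 ← R1 − 63/94·R3.
R2 ← R2 + 15/94·R3.
R4 ← R4 − 283/282·R3.
R4 ← R4 / (1739/24480).
R1 ← R1 − 481/544·R4.
R2 ← R2 − 15/544·R4.
R3 ← R3 − 1501/816·R4.
Reading off the reduced rows gives u = -8/3, v = 2, w = 1, s = -5/2.

u = -8/3, v = 2, w = 1, s = -5/2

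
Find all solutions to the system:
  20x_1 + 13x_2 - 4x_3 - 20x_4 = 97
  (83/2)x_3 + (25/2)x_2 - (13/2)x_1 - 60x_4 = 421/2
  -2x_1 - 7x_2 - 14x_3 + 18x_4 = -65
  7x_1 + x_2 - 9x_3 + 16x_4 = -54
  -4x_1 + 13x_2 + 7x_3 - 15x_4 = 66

no solution

Row-reduce:
R1 ← R1 / (20).
R2 ← R2 + 13/2·R1.
R3 ← R3 + 2·R1.
R4 ← R4 − 7·R1.
R5 ← R5 + 4·R1.
R2 ← R2 / (669/40).
R1 ← R1 − 13/20·R2.
R3 ← R3 + 57/10·R2.
R4 ← R4 + 71/20·R2.
R5 ← R5 − 78/5·R2.
R3 ← R3 / (-156/223).
R1 ← R1 + 393/223·R3.
R2 ← R2 − 536/223·R3.
R4 ← R4 − 208/223·R3.
R5 ← R5 + 6979/223·R3.
Swap R4 and R5.
R4 ← R4 / (26609/78).
R1 ← R1 − 1433/78·R4.
R2 ← R2 + 1048/39·R4.
R3 ← R3 − 743/78·R4.
Row 5 reduces to 0 = -1/3, a contradiction. The system is inconsistent.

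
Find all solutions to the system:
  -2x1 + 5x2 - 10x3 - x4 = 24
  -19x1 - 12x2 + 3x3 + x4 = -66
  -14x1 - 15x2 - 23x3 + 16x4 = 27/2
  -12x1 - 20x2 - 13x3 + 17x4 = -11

no solution

Row-reduce:
R1 ← R1 / (-2).
R2 ← R2 + 19·R1.
R3 ← R3 + 14·R1.
R4 ← R4 + 12·R1.
R2 ← R2 / (-119/2).
R1 ← R1 + 5/2·R2.
R3 ← R3 + 50·R2.
R4 ← R4 + 50·R2.
R3 ← R3 / (-601/17).
R1 ← R1 − 15/17·R3.
R2 ← R2 + 28/17·R3.
R4 ← R4 + 601/17·R3.
Row 4 reduces to 0 = -1/2, a contradiction. The system is inconsistent.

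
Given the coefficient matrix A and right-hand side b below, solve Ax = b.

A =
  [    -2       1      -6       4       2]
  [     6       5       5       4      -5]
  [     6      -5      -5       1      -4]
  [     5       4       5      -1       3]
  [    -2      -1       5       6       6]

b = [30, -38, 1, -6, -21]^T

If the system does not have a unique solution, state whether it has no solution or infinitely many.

x_1 = 0, x_2 = 2, x_3 = -5, x_4 = -2, x_5 = 3

Row-reduce the augmented matrix:
R1 ← R1 / (-2).
R2 ← R2 − 6·R1.
R3 ← R3 − 6·R1.
R4 ← R4 − 5·R1.
R5 ← R5 + 2·R1.
R2 ← R2 / (8).
R1 ← R1 + 1/2·R2.
R3 ← R3 + 2·R2.
R4 ← R4 − 13/2·R2.
R5 ← R5 + 2·R2.
R3 ← R3 / (-105/4).
R1 ← R1 − 35/16·R3.
R2 ← R2 + 13/8·R3.
R4 ← R4 − 9/16·R3.
R5 ← R5 − 31/4·R3.
R4 ← R4 / (-509/140).
R1 ← R1 − 5/12·R4.
R2 ← R2 − 199/210·R4.
R3 ← R3 + 68/105·R4.
R5 ← R5 − 1157/105·R4.
R5 ← R5 / (40991/1527).
R1 ← R1 − 121/1527·R5.
R2 ← R2 − 2858/1527·R5.
R3 ← R3 + 2099/1527·R5.
R4 ← R4 + 1013/509·R5.
Reading off the reduced rows gives x_1 = 0, x_2 = 2, x_3 = -5, x_4 = -2, x_5 = 3.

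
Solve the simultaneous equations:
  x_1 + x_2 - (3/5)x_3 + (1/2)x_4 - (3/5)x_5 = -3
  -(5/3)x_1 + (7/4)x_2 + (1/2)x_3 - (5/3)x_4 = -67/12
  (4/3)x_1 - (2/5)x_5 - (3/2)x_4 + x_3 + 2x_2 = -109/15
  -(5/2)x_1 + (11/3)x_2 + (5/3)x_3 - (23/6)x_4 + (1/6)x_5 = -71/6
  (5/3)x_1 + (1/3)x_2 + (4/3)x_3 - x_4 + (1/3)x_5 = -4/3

Row-reduce:
R2 ← R2 + 5/3·R1.
R3 ← R3 − 4/3·R1.
R4 ← R4 + 5/2·R1.
R5 ← R5 − 5/3·R1.
R2 ← R2 / (41/12).
R1 ← R1 − 1·R2.
R3 ← R3 − 2/3·R2.
R4 ← R4 − 37/6·R2.
R5 ← R5 + 4/3·R2.
R3 ← R3 / (389/205).
R1 ← R1 + 93/205·R3.
R2 ← R2 + 6/41·R3.
R4 ← R4 − 263/246·R3.
R5 ← R5 − 263/123·R3.
R4 ← R4 / (349/7002).
R1 ← R1 − 103/389·R4.
R2 ← R2 + 155/389·R4.
R3 ← R3 + 2465/2334·R4.
R5 ← R5 − 349/3501·R4.
Rank is 4 with 5 unknowns, leaving x_5 free.

infinitely many solutions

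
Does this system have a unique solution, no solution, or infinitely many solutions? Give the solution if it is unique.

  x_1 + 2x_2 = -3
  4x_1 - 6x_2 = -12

x_1 = -3, x_2 = 0

Row-reduce the augmented matrix:
R2 ← R2 − 4·R1.
R2 ← R2 / (-14).
R1 ← R1 − 2·R2.
Reading off the reduced rows gives x_1 = -3, x_2 = 0.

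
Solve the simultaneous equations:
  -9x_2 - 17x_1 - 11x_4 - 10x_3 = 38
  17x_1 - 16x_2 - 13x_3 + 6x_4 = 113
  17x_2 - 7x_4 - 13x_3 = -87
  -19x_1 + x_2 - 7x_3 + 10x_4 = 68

x_1 = -1, x_2 = -5, x_3 = -2, x_4 = 4

Row-reduce the augmented matrix:
R1 ← R1 / (-17).
R2 ← R2 − 17·R1.
R4 ← R4 + 19·R1.
R2 ← R2 / (-25).
R1 ← R1 − 9/17·R2.
R3 ← R3 − 17·R2.
R4 ← R4 − 188/17·R2.
R3 ← R3 / (-716/25).
R1 ← R1 − 43/425·R3.
R2 ← R2 − 23/25·R3.
R4 ← R4 + 2549/425·R3.
R4 ← R4 / (67738/3043).
R1 ← R1 − 1535/3043·R4.
R2 ← R2 + 24/179·R4.
R3 ← R3 − 65/179·R4.
Reading off the reduced rows gives x_1 = -1, x_2 = -5, x_3 = -2, x_4 = 4.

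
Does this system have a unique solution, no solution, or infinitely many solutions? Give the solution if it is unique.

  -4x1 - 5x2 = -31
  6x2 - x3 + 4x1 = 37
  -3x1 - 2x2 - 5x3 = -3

Row-reduce the augmented matrix:
R1 ← R1 / (-4).
R2 ← R2 − 4·R1.
R3 ← R3 + 3·R1.
R1 ← R1 − 5/4·R2.
R3 ← R3 − 7/4·R2.
R3 ← R3 / (-13/4).
R1 ← R1 − 5/4·R3.
R2 ← R2 + 1·R3.
Reading off the reduced rows gives x1 = 4, x2 = 3, x3 = -3.

x1 = 4, x2 = 3, x3 = -3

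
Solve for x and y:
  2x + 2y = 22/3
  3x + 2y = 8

x = 2/3, y = 3

Row-reduce the augmented matrix:
R1 ← R1 / (2).
R2 ← R2 − 3·R1.
R2 ← R2 / (-1).
R1 ← R1 − 1·R2.
Reading off the reduced rows gives x = 2/3, y = 3.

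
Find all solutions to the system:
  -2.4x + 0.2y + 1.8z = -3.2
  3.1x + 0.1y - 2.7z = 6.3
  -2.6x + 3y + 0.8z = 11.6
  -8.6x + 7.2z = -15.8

x = 1, y = 5, z = -1

Row-reduce the augmented matrix:
R1 ← R1 / (-12/5).
R2 ← R2 − 31/10·R1.
R3 ← R3 + 13/5·R1.
R4 ← R4 + 43/5·R1.
R2 ← R2 / (43/120).
R1 ← R1 + 1/12·R2.
R3 ← R3 − 167/60·R2.
R4 ← R4 + 43/60·R2.
R3 ← R3 / (379/215).
R1 ← R1 + 36/43·R3.
R2 ← R2 + 45/43·R3.
R4 reduces to 0 = 0, so the extra equation is consistent.
Reading off the reduced rows gives x = 1, y = 5, z = -1.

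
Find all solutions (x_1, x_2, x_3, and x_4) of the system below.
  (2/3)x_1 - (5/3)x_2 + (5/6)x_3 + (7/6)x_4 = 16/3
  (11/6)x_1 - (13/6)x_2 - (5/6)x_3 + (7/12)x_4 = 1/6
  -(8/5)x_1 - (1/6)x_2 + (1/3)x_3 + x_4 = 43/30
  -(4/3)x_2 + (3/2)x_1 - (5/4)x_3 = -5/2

Row-reduce:
R1 ← R1 / (2/3).
R2 ← R2 − 11/6·R1.
R3 ← R3 + 8/5·R1.
R4 ← R4 − 3/2·R1.
R2 ← R2 / (29/12).
R1 ← R1 + 5/2·R2.
R3 ← R3 + 25/6·R2.
R4 ← R4 − 29/12·R2.
R3 ← R3 / (-1063/348).
R1 ← R1 + 115/58·R3.
R2 ← R2 + 75/58·R3.
Rank is 3 with 4 unknowns, leaving x_4 free.

infinitely many solutions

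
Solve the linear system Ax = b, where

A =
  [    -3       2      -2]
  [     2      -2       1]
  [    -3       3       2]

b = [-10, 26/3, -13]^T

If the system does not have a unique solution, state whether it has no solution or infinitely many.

Row-reduce the augmented matrix:
R1 ← R1 / (-3).
R2 ← R2 − 2·R1.
R3 ← R3 + 3·R1.
R2 ← R2 / (-2/3).
R1 ← R1 + 2/3·R2.
R3 ← R3 − 1·R2.
R3 ← R3 / (7/2).
R1 ← R1 − 1·R3.
R2 ← R2 − 1/2·R3.
Reading off the reduced rows gives x_1 = 4/3, x_2 = -3, x_3 = 0.

x_1 = 4/3, x_2 = -3, x_3 = 0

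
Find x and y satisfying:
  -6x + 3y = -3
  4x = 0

x = 0, y = -1

Row-reduce the augmented matrix:
R1 ← R1 / (-6).
R2 ← R2 − 4·R1.
R2 ← R2 / (2).
R1 ← R1 + 1/2·R2.
Reading off the reduced rows gives x = 0, y = -1.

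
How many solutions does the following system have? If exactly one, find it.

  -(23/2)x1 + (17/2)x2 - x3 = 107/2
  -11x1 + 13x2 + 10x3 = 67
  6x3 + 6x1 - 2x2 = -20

Row-reduce:
R1 ← R1 / (-23/2).
R2 ← R2 + 11·R1.
R3 ← R3 − 6·R1.
R2 ← R2 / (112/23).
R1 ← R1 + 17/23·R2.
R3 ← R3 − 56/23·R2.
Rank is 2 with 3 unknowns, leaving x3 free.

infinitely many solutions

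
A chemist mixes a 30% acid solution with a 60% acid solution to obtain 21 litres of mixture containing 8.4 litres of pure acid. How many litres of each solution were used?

Let a = litres of solution A, b = litres of solution B.
  a + b = 21
  (3/10)a + (3/5)b = 42/5
Row-reduce the augmented matrix:
R2 ← R2 − 3/10·R1.
R2 ← R2 / (3/10).
R1 ← R1 − 1·R2.
Reading off the reduced rows gives a = 14, b = 7.

litres of solution A: 14, litres of solution B: 7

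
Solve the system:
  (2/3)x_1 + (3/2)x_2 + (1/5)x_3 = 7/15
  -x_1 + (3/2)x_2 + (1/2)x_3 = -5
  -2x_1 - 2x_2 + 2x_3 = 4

Row-reduce the augmented matrix:
R1 ← R1 / (2/3).
R2 ← R2 + 1·R1.
R3 ← R3 + 2·R1.
R2 ← R2 / (15/4).
R1 ← R1 − 9/4·R2.
R3 ← R3 − 5/2·R2.
R3 ← R3 / (31/15).
R1 ← R1 + 9/50·R3.
R2 ← R2 − 16/75·R3.
Reading off the reduced rows gives x_1 = 4, x_2 = -2, x_3 = 4.

x_1 = 4, x_2 = -2, x_3 = 4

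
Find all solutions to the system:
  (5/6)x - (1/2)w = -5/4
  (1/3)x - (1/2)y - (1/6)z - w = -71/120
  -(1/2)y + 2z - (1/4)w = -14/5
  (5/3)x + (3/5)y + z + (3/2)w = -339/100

Row-reduce the augmented matrix:
R1 ← R1 / (5/6).
R2 ← R2 − 1/3·R1.
R4 ← R4 − 5/3·R1.
R2 ← R2 / (-1/2).
R3 ← R3 + 1/2·R2.
R4 ← R4 − 3/5·R2.
R3 ← R3 / (13/6).
R2 ← R2 − 1/3·R3.
R4 ← R4 − 4/5·R3.
R4 ← R4 / (869/650).
R1 ← R1 + 3/5·R4.
R2 ← R2 − 197/130·R4.
R3 ← R3 − 33/130·R4.
Reading off the reduced rows gives x = -3/2, y = 3/5, z = -5/4, w = 0.

x = -3/2, y = 3/5, z = -5/4, w = 0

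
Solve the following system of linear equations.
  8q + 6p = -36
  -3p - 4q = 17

no solution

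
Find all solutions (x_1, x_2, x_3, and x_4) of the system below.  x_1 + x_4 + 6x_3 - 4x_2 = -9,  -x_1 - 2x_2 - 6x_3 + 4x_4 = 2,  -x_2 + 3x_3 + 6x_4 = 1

Row-reduce:
R2 ← R2 + 1·R1.
R2 ← R2 / (-6).
R1 ← R1 + 4·R2.
R3 ← R3 + 1·R2.
R3 ← R3 / (3).
R1 ← R1 − 6·R3.
Rank is 3 with 4 unknowns, leaving x_4 free.

infinitely many solutions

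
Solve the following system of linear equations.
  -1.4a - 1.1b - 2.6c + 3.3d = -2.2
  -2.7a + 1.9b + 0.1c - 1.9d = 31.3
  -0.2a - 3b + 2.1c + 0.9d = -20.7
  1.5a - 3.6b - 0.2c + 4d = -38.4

Row-reduce the augmented matrix:
R1 ← R1 / (-7/5).
R2 ← R2 + 27/10·R1.
R3 ← R3 + 1/5·R1.
R4 ← R4 − 3/2·R1.
R2 ← R2 / (563/140).
R1 ← R1 − 11/14·R2.
R3 ← R3 + 199/70·R2.
R4 ← R4 + 669/140·R2.
R3 ← R3 / (34269/5630).
R1 ← R1 − 483/563·R3.
R2 ← R2 − 716/563·R3.
R4 ← R4 − 3481/1126·R3.
R4 ← R4 / (159359/342690).
R1 ← R1 − 235/11423·R4.
R2 ← R2 + 31663/34269·R4.
R3 ← R3 + 30479/34269·R4.
Reading off the reduced rows gives a = -6, b = 6, c = -1, d = -2.

a = -6, b = 6, c = -1, d = -2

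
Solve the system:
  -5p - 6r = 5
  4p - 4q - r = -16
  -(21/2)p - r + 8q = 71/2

no solution

Row-reduce:
R1 ← R1 / (-5).
R2 ← R2 − 4·R1.
R3 ← R3 + 21/2·R1.
R2 ← R2 / (-4).
R3 ← R3 − 8·R2.
Row 3 reduces to 0 = 1, a contradiction. The system is inconsistent.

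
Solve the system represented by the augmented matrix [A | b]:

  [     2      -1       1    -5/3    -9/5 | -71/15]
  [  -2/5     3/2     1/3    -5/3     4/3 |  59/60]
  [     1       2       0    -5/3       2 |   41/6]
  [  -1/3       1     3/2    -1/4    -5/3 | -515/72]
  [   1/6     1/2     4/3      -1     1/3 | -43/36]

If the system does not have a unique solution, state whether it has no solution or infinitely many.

x_1 = 7/3, x_2 = 1/2, x_3 = -1, x_4 = 3/2, x_5 = 3

Row-reduce the augmented matrix:
R1 ← R1 / (2).
R2 ← R2 + 2/5·R1.
R3 ← R3 − 1·R1.
R4 ← R4 + 1/3·R1.
R5 ← R5 − 1/6·R1.
R2 ← R2 / (13/10).
R1 ← R1 + 1/2·R2.
R3 ← R3 − 5/2·R2.
R4 ← R4 − 5/6·R2.
R5 ← R5 − 7/12·R2.
R3 ← R3 / (-119/78).
R1 ← R1 − 55/78·R3.
R2 ← R2 − 16/39·R3.
R4 ← R4 − 155/117·R3.
R5 ← R5 − 473/468·R3.
R4 ← R4 / (4813/1428).
R1 ← R1 + 25/119·R4.
R2 ← R2 + 260/357·R4.
R3 ← R3 + 235/119·R4.
R5 ← R5 − 1451/714·R4.
R5 ← R5 / (126442/72195).
R1 ← R1 + 752/4813·R5.
R2 ← R2 − 9506/14439·R5.
R3 ← R3 + 40157/24065·R5.
R4 ← R4 + 12122/24065·R5.
Reading off the reduced rows gives x_1 = 7/3, x_2 = 1/2, x_3 = -1, x_4 = 3/2, x_5 = 3.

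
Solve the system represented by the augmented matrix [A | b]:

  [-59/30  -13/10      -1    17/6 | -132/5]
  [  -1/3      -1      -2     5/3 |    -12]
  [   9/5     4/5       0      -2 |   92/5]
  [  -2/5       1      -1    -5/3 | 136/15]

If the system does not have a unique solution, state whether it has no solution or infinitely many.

no solution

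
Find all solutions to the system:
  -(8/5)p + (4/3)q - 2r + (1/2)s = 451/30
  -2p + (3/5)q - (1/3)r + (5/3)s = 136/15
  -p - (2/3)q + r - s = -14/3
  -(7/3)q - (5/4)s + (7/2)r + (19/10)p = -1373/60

Row-reduce:
R1 ← R1 / (-8/5).
R2 ← R2 + 2·R1.
R3 ← R3 + 1·R1.
R4 ← R4 − 19/10·R1.
R2 ← R2 / (-16/15).
R1 ← R1 + 5/6·R2.
R3 ← R3 + 3/2·R2.
R4 ← R4 + 3/4·R2.
R3 ← R3 / (-51/64).
R1 ← R1 + 85/192·R3.
R2 ← R2 + 65/32·R3.
R4 ← R4 + 51/128·R3.
Row 4 reduces to 0 = 2, a contradiction. The system is inconsistent.

no solution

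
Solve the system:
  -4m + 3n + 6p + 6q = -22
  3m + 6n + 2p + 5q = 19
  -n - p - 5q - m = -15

infinitely many solutions

Row-reduce:
R1 ← R1 / (-4).
R2 ← R2 − 3·R1.
R3 ← R3 + 1·R1.
R2 ← R2 / (33/4).
R1 ← R1 + 3/4·R2.
R3 ← R3 + 7/4·R2.
R3 ← R3 / (-37/33).
R1 ← R1 + 10/11·R3.
R2 ← R2 − 26/33·R3.
Rank is 3 with 4 unknowns, leaving q free.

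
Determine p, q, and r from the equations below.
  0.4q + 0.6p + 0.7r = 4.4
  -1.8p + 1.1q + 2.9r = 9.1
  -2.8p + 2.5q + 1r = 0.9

Row-reduce the augmented matrix:
R1 ← R1 / (3/5).
R2 ← R2 + 9/5·R1.
R3 ← R3 + 14/5·R1.
R2 ← R2 / (23/10).
R1 ← R1 − 2/3·R2.
R3 ← R3 − 131/30·R2.
R3 ← R3 / (-601/115).
R1 ← R1 + 13/46·R3.
R2 ← R2 − 50/23·R3.
Reading off the reduced rows gives p = 2, q = 1, r = 4.

p = 2, q = 1, r = 4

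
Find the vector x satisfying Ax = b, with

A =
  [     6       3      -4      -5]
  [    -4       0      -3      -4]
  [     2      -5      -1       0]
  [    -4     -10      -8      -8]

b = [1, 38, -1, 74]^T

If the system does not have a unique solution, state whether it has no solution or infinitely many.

infinitely many solutions

Row-reduce:
R1 ← R1 / (6).
R2 ← R2 + 4·R1.
R3 ← R3 − 2·R1.
R4 ← R4 + 4·R1.
R2 ← R2 / (2).
R1 ← R1 − 1/2·R2.
R3 ← R3 + 6·R2.
R4 ← R4 + 8·R2.
R3 ← R3 / (-50/3).
R1 ← R1 − 3/4·R3.
R2 ← R2 + 17/6·R3.
R4 ← R4 + 100/3·R3.
Rank is 3 with 4 unknowns, leaving x_4 free.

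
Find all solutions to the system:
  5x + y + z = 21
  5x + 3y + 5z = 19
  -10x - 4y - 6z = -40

infinitely many solutions

Row-reduce:
R1 ← R1 / (5).
R2 ← R2 − 5·R1.
R3 ← R3 + 10·R1.
R2 ← R2 / (2).
R1 ← R1 − 1/5·R2.
R3 ← R3 + 2·R2.
Rank is 2 with 3 unknowns, leaving z free.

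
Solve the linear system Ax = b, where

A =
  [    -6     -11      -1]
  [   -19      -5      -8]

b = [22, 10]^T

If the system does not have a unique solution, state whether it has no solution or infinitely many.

Row-reduce:
R1 ← R1 / (-6).
R2 ← R2 + 19·R1.
R2 ← R2 / (179/6).
R1 ← R1 − 11/6·R2.
Rank is 2 with 3 unknowns, leaving x_3 free.

infinitely many solutions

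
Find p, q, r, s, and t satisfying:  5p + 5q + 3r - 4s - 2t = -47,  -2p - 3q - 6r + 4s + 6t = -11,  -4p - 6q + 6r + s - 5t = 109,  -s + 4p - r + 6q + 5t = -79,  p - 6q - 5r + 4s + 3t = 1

p = -6, q = -5, r = 6, s = 4, t = -3

Row-reduce the augmented matrix:
R1 ← R1 / (5).
R2 ← R2 + 2·R1.
R3 ← R3 + 4·R1.
R4 ← R4 − 4·R1.
R5 ← R5 − 1·R1.
R2 ← R2 / (-1).
R1 ← R1 − 1·R2.
R3 ← R3 + 2·R2.
R4 ← R4 − 2·R2.
R5 ← R5 + 7·R2.
R3 ← R3 / (18).
R1 ← R1 + 21/5·R3.
R2 ← R2 − 24/5·R3.
R4 ← R4 + 13·R3.
R5 ← R5 − 28·R3.
R4 ← R4 / (35/18).
R1 ← R1 + 1/30·R4.
R2 ← R2 + 8/15·R4.
R3 ← R3 + 7/18·R4.
R5 ← R5 + 10/9·R4.
R5 ← R5 / (-27/7).
R1 ← R1 − 32/35·R5.
R2 ← R2 − 22/35·R5.
R4 ← R4 − 17/7·R5.
Reading off the reduced rows gives p = -6, q = -5, r = 6, s = 4, t = -3.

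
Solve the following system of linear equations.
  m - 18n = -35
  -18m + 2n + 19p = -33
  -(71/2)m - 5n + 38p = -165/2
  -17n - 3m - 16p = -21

Row-reduce:
R2 ← R2 + 18·R1.
R3 ← R3 + 71/2·R1.
R4 ← R4 + 3·R1.
R2 ← R2 / (-322).
R1 ← R1 + 18·R2.
R3 ← R3 + 644·R2.
R4 ← R4 + 71·R2.
Swap R3 and R4.
R3 ← R3 / (-6501/322).
R1 ← R1 + 171/161·R3.
R2 ← R2 + 19/322·R3.
Row 4 reduces to 0 = 1, a contradiction. The system is inconsistent.

no solution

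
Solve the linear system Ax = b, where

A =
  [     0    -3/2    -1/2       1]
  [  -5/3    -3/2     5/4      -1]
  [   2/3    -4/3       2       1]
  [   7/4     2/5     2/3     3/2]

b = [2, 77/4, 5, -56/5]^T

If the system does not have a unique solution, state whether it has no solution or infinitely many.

Row-reduce the augmented matrix:
Swap R1 and R2.
R1 ← R1 / (-5/3).
R3 ← R3 − 2/3·R1.
R4 ← R4 − 7/4·R1.
R2 ← R2 / (-3/2).
R1 ← R1 − 9/10·R2.
R3 ← R3 + 29/15·R2.
R4 ← R4 + 47/40·R2.
R3 ← R3 / (283/90).
R1 ← R1 + 21/20·R3.
R2 ← R2 − 1/3·R3.
R4 ← R4 − 569/240·R3.
R4 ← R4 / (6319/33960).
R1 ← R1 − 549/566·R4.
R2 ← R2 + 168/283·R4.
R3 ← R3 + 62/283·R4.
Reading off the reduced rows gives x_1 = -6, x_2 = -3, x_3 = 3, x_4 = -1.

x_1 = -6, x_2 = -3, x_3 = 3, x_4 = -1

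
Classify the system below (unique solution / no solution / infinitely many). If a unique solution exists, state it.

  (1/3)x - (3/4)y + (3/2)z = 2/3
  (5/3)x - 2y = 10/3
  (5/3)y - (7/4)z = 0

x = 2, y = 0, z = 0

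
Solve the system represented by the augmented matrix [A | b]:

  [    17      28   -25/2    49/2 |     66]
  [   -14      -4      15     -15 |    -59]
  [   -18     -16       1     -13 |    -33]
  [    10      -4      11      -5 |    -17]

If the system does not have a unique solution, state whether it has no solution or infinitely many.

Row-reduce:
R1 ← R1 / (17).
R2 ← R2 + 14·R1.
R3 ← R3 + 18·R1.
R4 ← R4 − 10·R1.
R2 ← R2 / (324/17).
R1 ← R1 − 28/17·R2.
R3 ← R3 − 232/17·R2.
R4 ← R4 + 348/17·R2.
R3 ← R3 / (-1264/81).
R1 ← R1 + 185/162·R3.
R2 ← R2 − 20/81·R3.
R4 ← R4 − 632/27·R3.
Row 4 reduces to 0 = -1/2, a contradiction. The system is inconsistent.

no solution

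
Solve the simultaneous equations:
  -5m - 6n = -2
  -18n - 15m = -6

Row-reduce:
R1 ← R1 / (-5).
R2 ← R2 + 15·R1.
Rank is 1 with 2 unknowns, leaving n free.

infinitely many solutions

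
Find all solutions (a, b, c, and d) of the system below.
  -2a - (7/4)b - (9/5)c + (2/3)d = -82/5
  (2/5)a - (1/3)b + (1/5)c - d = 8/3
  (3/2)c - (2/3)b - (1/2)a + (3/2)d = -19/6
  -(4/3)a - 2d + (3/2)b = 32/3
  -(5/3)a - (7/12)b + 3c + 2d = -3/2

no solution

Row-reduce:
R1 ← R1 / (-2).
R2 ← R2 − 2/5·R1.
R3 ← R3 + 1/2·R1.
R4 ← R4 + 4/3·R1.
R5 ← R5 + 5/3·R1.
R2 ← R2 / (-41/60).
R1 ← R1 − 7/8·R2.
R3 ← R3 + 11/48·R2.
R4 ← R4 − 8/3·R2.
R5 ← R5 − 7/8·R2.
R3 ← R3 / (1643/820).
R1 ← R1 − 57/82·R3.
R2 ← R2 − 48/205·R3.
R4 ← R4 − 118/205·R3.
R5 ← R5 − 1761/410·R3.
R4 ← R4 / (-93056/14787).
R1 ← R1 + 9890/4929·R4.
R2 ← R2 − 1772/1643·R4.
R3 ← R3 − 3995/4929·R4.
R5 ← R5 + 46528/14787·R4.
Row 5 reduces to 0 = -1/2, a contradiction. The system is inconsistent.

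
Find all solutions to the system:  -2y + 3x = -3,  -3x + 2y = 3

Row-reduce:
R1 ← R1 / (3).
R2 ← R2 + 3·R1.
Rank is 1 with 2 unknowns, leaving y free.

infinitely many solutions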